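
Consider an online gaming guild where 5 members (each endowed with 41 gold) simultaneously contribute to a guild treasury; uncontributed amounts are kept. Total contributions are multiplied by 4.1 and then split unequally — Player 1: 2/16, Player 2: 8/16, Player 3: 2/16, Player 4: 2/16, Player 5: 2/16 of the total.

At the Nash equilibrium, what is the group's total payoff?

Player j's private return per contributed unit is 4.1 × (j's share). Contributing is weakly dominant for j when that share is at least 1/4.1 = 0.2439, and contributing 0 is dominant otherwise.
Player 2 alone (share 8/16) is above the threshold, contributing 41; the remaining 4 contribute 0. Total contributed: 41.
The guild treasury pays out 4.1 × 41 = 168.10 in total (split across the unequal shares, but the aggregate is all that matters for the group sum).
The 4 free-riders keep 41 each, adding 164. Group total = 164 + 168.10 = 332.10.

332.10 gold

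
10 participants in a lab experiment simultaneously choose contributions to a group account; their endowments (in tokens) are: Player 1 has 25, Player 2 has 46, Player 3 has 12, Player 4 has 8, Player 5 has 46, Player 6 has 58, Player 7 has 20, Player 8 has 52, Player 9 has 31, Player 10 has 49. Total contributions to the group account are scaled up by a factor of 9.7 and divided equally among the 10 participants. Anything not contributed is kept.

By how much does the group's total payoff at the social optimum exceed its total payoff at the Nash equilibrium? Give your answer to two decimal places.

3018.90 tokens

The private return per contributed unit is 9.7/10 = 0.9700 < 1 for every player regardless of endowment, so the Nash equilibrium is zero contribution and the group total is Σ E_j = 25 + 46 + 12 + 8 + 46 + 58 + 20 + 52 + 31 + 49 = 347.
Each contributed unit returns 9.700 to the group, so the social optimum is full contribution by everyone: group total = 9.700 × 347 = 3365.90.
Efficiency loss = (9.700 − 1) × 347 = 3018.90.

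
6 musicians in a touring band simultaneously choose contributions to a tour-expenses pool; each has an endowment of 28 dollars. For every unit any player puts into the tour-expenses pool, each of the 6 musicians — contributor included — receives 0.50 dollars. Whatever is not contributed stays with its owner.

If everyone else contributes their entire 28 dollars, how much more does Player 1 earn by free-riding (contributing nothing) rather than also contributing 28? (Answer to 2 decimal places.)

Switching from a contribution of 28 to 0 lets Player 1 keep an extra 28 dollars, but lowers the tour-expenses pool by 28, which costs Player 1 their own share of that drop: 0.50 × 28 = 14.00.
Net gain = 28 − 14.00 = 14.00. The private return per contributed unit (0.50) is below 1, so free-riding is indeed the best response regardless of what the others do.

14.00 dollars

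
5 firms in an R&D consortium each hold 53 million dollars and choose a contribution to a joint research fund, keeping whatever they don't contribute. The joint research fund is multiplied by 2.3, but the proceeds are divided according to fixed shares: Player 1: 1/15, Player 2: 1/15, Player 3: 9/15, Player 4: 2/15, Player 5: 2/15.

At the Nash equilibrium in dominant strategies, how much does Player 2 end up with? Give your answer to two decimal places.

Each unit j contributes comes back to j as 2.3 × (j's share), so j prefers to contribute only if that share exceeds 1/2.3 = 0.4348; otherwise keeping the unit dominates.
Only Player 3 (9/15) clears that bar, contributing 53; the remaining 4 contribute 0. Total contributed: 53.
Player 2 keeps 53 and receives 2.3 × 53 × 1/15 = 8.13 from the joint research fund, for a payoff of 61.13.

61.13 million dollars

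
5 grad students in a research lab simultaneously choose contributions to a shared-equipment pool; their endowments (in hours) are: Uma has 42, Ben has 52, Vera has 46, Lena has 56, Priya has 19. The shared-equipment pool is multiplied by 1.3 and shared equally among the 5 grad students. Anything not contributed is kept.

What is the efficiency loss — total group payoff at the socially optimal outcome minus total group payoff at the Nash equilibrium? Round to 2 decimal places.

64.50 hours

The private return per contributed unit is 1.3/5 = 0.2600 < 1 for every player regardless of endowment, so the Nash equilibrium is zero contribution and the group total is Σ E_j = 42 + 52 + 46 + 56 + 19 = 215.
Each contributed unit returns 1.300 to the group, so the social optimum is full contribution by everyone: group total = 1.300 × 215 = 279.50.
Efficiency loss = (1.300 − 1) × 215 = 64.50.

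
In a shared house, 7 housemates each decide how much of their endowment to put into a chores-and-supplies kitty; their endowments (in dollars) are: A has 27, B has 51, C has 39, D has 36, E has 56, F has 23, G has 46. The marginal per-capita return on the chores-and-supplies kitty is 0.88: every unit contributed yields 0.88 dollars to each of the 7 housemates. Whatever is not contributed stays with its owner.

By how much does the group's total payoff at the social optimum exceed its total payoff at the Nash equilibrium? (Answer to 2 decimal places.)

The private return per contributed unit is 0.88 < 1 for everyone, so the Nash equilibrium is zero contribution and the group total is Σ E_j = 27 + 51 + 39 + 36 + 56 + 23 + 46 = 278.
Each contributed unit returns 6.160 to the group, so the social optimum is full contribution by everyone: group total = 6.160 × 278 = 1712.48.
Efficiency loss = (6.160 − 1) × 278 = 1434.48.

1434.48 dollars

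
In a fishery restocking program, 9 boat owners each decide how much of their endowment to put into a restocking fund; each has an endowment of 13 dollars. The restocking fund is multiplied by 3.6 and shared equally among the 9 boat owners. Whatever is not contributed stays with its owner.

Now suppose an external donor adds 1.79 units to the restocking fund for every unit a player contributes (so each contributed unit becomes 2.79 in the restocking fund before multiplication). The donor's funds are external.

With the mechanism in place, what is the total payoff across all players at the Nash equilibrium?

1175.15 dollars

With the mechanism, a contributed unit returns 3.6 × 2.79 / 9 = 1.1160 per unit of net cost to the contributor — now above 1 — so contributing fully is weakly dominant for every player.
So the Nash equilibrium is full contribution by all 9; the group earns 3.6 × 2.79 × 117 = 1175.15.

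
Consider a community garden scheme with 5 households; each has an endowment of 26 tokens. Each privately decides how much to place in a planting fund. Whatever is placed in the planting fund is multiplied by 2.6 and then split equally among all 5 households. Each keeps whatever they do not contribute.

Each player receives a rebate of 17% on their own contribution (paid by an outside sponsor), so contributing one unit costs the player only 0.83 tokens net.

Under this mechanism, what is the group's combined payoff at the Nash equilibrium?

Even with the mechanism, each unit contributed returns only (2.6/5) / 0.83 = 0.6265 per unit of net cost, so contributing nothing is still dominant.
At the Nash equilibrium no one contributes; group total payoff = 5 × 26 = 130.

130.00 tokens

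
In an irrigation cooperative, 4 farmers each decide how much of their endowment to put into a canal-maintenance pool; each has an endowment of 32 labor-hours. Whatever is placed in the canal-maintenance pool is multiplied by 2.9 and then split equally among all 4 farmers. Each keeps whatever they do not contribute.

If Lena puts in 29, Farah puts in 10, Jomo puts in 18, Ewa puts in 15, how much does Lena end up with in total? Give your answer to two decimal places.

Total contributed: 29 + 10 + 18 + 15 = 72.
Each receives 2.9 × 72 / 4 = 52.20 from the canal-maintenance pool.
Lena keeps 32 − 29 = 3, so Lena's payoff is 3 + 52.20 = 55.20.

55.20 labor-hours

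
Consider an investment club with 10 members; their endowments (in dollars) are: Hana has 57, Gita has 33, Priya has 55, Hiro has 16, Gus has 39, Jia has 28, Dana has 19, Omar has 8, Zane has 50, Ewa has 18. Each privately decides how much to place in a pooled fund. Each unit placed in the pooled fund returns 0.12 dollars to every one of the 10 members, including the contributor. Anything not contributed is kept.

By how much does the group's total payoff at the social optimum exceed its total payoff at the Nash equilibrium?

64.60 dollars

The private return per contributed unit is 0.12 < 1 for everyone, so the Nash equilibrium is zero contribution and the group total is Σ E_j = 57 + 33 + 55 + 16 + 39 + 28 + 19 + 8 + 50 + 18 = 323.
Each contributed unit returns 1.200 to the group, so the social optimum is full contribution by everyone: group total = 1.200 × 323 = 387.60.
Efficiency loss = (1.200 − 1) × 323 = 64.60.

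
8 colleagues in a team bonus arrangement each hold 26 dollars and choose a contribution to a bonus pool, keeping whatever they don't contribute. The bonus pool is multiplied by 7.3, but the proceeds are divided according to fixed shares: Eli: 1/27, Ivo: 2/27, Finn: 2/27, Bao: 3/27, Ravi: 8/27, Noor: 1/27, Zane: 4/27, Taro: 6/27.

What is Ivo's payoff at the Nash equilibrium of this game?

Each unit j contributes comes back to j as 7.3 × (j's share), so j prefers to contribute only if that share exceeds 1/7.3 = 0.1370; otherwise keeping the unit dominates.
The shares above 0.1370 belong to Ravi, Zane and Taro, contributing 26 each; the remaining 5 contribute 0. Total contributed: 78.
Ivo keeps 26 and receives 7.3 × 78 × 2/27 = 42.18 from the bonus pool, for a payoff of 68.18.

68.18 dollars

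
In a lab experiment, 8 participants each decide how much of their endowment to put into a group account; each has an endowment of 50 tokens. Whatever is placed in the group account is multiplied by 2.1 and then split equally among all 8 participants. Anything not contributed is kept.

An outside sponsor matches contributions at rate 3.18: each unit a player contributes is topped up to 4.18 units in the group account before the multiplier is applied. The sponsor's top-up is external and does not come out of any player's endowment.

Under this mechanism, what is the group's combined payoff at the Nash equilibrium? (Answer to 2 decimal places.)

3511.20 tokens

The effective private return per unit is now 2.1 × 4.18 / 8 = 1.0973 > 1, so every player's dominant strategy flips to full contribution.
At the Nash equilibrium everyone contributes 50. Group total payoff = 2.1 × 4.18 × 400 = 3511.20.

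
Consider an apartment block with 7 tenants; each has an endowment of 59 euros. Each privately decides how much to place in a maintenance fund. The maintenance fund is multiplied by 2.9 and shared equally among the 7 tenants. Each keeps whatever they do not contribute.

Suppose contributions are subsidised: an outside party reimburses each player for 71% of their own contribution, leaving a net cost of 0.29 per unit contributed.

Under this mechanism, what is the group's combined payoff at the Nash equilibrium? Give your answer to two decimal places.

The effective private return per unit is now (2.9/7) / 0.29 = 1.4286 > 1, so every player's dominant strategy flips to full contribution.
So the Nash equilibrium is full contribution by all 7; the group earns 7 × (59 × 0.71 + 2.9 × 59) = 1490.93.

1490.93 euros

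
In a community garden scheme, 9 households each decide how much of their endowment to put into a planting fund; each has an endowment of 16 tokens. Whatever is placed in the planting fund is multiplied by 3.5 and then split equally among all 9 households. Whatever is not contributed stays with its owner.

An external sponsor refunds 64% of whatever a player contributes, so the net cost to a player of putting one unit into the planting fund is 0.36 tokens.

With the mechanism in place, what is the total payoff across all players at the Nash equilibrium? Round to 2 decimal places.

Under the mechanism each unit contributed yields (3.5/9) / 0.36 = 1.0802 back to its contributor per unit of net cost, which exceeds 1, making full contribution the dominant choice for everyone.
So the Nash equilibrium is full contribution by all 9; the group earns 9 × (16 × 0.64 + 3.5 × 16) = 596.16.

596.16 tokens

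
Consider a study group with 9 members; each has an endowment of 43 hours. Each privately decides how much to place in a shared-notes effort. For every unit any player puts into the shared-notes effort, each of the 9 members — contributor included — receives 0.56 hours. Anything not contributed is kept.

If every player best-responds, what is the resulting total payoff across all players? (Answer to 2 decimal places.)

The private return per contributed unit is 0.56 < 1, so contributing 0 is dominant for every player. At the Nash equilibrium everyone keeps their 43, and the group total is 9 × 43 = 387.

387.00 hours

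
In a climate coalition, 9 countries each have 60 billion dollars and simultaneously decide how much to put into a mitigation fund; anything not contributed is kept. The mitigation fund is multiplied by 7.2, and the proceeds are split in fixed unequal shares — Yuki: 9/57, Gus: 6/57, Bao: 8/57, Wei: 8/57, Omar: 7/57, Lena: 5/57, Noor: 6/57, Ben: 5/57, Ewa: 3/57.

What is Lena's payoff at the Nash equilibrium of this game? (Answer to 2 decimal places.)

173.68 billion dollars

Each unit j contributes comes back to j as 7.2 × (j's share), so j prefers to contribute only if that share exceeds 1/7.2 = 0.1389; otherwise keeping the unit dominates.
Yuki, Bao and Wei are above the threshold, contributing 60 each; the remaining 6 contribute 0. Total contributed: 180.
Lena keeps 60 and receives 7.2 × 180 × 5/57 = 113.68 from the mitigation fund, for a payoff of 173.68.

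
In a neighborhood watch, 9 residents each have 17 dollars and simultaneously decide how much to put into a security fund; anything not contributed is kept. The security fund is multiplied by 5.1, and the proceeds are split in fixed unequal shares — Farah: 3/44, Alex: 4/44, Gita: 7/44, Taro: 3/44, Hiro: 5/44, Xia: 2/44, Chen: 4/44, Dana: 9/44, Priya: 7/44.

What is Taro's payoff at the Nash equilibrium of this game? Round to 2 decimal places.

22.91 dollars

For player j, contributing a unit is worthwhile iff 5.1 × (j's share) ≥ 1, i.e. iff j's share is at least 0.1961.
The only share above 0.1961 is Dana's 9/44, contributing 17; the remaining 8 contribute 0. Total contributed: 17.
Taro keeps 17 and receives 5.1 × 17 × 3/44 = 5.91 from the security fund, for a payoff of 22.91.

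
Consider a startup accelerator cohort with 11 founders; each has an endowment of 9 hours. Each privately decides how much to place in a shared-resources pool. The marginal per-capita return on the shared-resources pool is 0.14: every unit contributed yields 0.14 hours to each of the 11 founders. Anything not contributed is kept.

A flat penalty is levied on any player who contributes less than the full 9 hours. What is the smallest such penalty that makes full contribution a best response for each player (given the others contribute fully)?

7.74 hours

Given the others contribute fully, the best deviation is to contribute 0 (any partial contribution still incurs the fine and gives up units whose private return 0.14 is below 1).
Deviating from 9 to 0 saves 9 hours but forfeits the deviator's share of the drop in the shared-resources pool: 0.14 × 9 = 1.26.
So the deviation gain is 9 − 1.26 = 7.74, and the fine must be at least 7.74 hours to wipe it out.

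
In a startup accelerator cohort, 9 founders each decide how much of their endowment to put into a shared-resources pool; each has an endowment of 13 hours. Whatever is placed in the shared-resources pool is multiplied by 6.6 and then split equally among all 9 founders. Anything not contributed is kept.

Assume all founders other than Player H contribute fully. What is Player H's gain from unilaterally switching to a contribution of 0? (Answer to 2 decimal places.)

Switching from a contribution of 13 to 0 lets Player H keep an extra 13 hours, but lowers the shared-resources pool by 13, which costs Player H their own share of that drop: 6.6/9 × 13 = 9.53.
Net gain = 13 − 9.53 = 3.47. The private return per contributed unit (0.7333) is below 1, so free-riding is indeed the best response regardless of what the others do.

3.47 hours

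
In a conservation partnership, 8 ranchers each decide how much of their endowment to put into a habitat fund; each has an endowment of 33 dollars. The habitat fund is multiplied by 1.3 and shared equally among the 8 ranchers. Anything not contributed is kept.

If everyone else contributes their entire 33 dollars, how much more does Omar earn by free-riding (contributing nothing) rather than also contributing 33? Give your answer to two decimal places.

Switching from a contribution of 33 to 0 lets Omar keep an extra 33 dollars, but lowers the habitat fund by 33, which costs Omar their own share of that drop: 1.3/8 × 33 = 5.36.
Net gain = 33 − 5.36 = 27.64. The private return per contributed unit (0.1625) is below 1, so free-riding is indeed the best response regardless of what the others do.

27.64 dollars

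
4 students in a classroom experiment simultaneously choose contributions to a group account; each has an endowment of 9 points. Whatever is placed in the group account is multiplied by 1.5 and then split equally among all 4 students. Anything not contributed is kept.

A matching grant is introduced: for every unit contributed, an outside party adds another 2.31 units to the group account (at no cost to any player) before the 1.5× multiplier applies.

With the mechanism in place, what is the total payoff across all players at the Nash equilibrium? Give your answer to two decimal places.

The effective private return per unit is now 1.5 × 3.31 / 4 = 1.2413 > 1, so every player's dominant strategy flips to full contribution.
So the Nash equilibrium is full contribution by all 4; the group earns 1.5 × 3.31 × 36 = 178.74.

178.74 points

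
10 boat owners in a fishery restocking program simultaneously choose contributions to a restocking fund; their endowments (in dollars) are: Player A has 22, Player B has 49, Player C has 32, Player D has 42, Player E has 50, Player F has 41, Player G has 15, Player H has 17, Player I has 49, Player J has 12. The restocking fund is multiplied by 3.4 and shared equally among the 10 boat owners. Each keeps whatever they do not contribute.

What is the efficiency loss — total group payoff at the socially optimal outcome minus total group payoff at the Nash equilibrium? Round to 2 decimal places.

The private return per contributed unit is 3.4/10 = 0.3400 < 1 for every player regardless of endowment, so the Nash equilibrium is zero contribution and the group total is Σ E_j = 22 + 49 + 32 + 42 + 50 + 41 + 15 + 17 + 49 + 12 = 329.
Each contributed unit returns 3.400 to the group, so the social optimum is full contribution by everyone: group total = 3.400 × 329 = 1118.60.
Efficiency loss = (3.400 − 1) × 329 = 789.60.

789.60 dollars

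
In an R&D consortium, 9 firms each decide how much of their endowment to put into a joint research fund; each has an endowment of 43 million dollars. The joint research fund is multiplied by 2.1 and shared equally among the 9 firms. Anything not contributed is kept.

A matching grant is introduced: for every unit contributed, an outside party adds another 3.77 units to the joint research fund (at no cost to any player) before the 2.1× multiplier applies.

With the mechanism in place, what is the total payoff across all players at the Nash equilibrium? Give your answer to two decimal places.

3876.58 million dollars

Under the mechanism each unit contributed yields 2.1 × 4.77 / 9 = 1.1130 back to its contributor per unit of net cost, which exceeds 1, making full contribution the dominant choice for everyone.
So the Nash equilibrium is full contribution by all 9; the group earns 2.1 × 4.77 × 387 = 3876.58.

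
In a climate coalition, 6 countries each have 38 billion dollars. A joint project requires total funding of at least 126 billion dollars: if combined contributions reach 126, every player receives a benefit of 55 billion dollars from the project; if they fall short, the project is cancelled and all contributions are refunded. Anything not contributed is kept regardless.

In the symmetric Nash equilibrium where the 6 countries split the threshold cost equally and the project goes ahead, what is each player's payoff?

72 billion dollars

Equal share of the threshold: 126/6 = 21.
At this profile no one gains by cutting their contribution: any cut drops the total below 126, the project is cancelled, contributions are refunded, and the deviator ends with 38, which is less than 38 − 21 + 55 = 72. Contributing more than 21 just wastes the excess. So contributing exactly 21 is a best response.
Each player's payoff: 38 − 21 + 55 = 72.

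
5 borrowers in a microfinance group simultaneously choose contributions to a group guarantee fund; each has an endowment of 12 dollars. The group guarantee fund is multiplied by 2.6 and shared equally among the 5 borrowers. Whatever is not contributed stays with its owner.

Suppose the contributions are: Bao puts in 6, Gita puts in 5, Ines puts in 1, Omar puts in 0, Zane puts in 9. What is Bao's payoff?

Total contributed: 6 + 5 + 1 + 0 + 9 = 21.
Each receives 2.6 × 21 / 5 = 10.92 from the group guarantee fund.
Bao keeps 12 − 6 = 6, so Bao's payoff is 6 + 10.92 = 16.92.

16.92 dollars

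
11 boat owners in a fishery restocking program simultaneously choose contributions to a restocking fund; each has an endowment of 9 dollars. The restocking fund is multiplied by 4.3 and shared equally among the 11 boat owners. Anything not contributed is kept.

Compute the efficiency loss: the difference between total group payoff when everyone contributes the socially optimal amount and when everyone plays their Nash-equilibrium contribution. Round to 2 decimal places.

Each contributed unit returns 4.3/11 = 0.3909 to its contributor — below 1 — so contributing 0 is dominant for every player. At the Nash equilibrium everyone keeps their 9, and the group total is 11 × 9 = 99.
Each contributed unit returns 4.300 to the group as a whole (0.3909 to each of 11 players), which exceeds 1, so the social optimum is full contribution: group total = 4.300 × 99 = 425.70.
Efficiency loss = 425.70 − 99 = 326.70.

326.70 dollars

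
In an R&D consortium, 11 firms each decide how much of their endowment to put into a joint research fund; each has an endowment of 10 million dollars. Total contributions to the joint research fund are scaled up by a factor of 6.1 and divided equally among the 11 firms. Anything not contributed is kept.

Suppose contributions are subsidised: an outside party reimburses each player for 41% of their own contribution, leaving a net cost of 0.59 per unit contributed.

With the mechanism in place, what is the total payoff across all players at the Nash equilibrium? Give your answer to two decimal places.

110.00 million dollars

With the mechanism, a contributed unit returns (6.1/11) / 0.59 = 0.9399 per unit of net cost — still below 1 — so contributing 0 remains dominant for every player.
Everyone keeps their endowment and the group total is 11 × 10 = 110.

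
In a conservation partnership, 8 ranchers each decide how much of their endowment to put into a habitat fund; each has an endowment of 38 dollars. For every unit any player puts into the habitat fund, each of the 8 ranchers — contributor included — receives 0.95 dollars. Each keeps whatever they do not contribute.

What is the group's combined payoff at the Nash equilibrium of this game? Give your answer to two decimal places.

304.00 dollars

The private return per contributed unit is 0.95 < 1, so contributing 0 is dominant for every player. At the Nash equilibrium everyone keeps their 38, and the group total is 8 × 38 = 304.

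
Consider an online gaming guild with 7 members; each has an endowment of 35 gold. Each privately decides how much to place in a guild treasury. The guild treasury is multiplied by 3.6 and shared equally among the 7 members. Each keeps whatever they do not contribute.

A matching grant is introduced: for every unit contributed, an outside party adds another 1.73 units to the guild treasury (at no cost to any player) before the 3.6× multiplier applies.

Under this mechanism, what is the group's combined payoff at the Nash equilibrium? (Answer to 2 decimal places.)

2407.86 gold

The effective private return per unit is now 3.6 × 2.73 / 7 = 1.4040 > 1, so every player's dominant strategy flips to full contribution.
At the Nash equilibrium everyone contributes 35. Group total payoff = 3.6 × 2.73 × 245 = 2407.86.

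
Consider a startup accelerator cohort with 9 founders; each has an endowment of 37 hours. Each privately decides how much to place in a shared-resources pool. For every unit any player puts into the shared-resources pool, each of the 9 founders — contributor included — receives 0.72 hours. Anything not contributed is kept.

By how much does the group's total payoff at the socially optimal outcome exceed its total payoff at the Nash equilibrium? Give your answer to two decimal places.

1824.84 hours

The private return per contributed unit is 0.72 < 1, so contributing 0 is dominant for every player. At the Nash equilibrium everyone keeps their 37, and the group total is 9 × 37 = 333.
Each contributed unit returns 6.480 to the group as a whole (0.72 to each of 9 players), which exceeds 1, so the social optimum is full contribution: group total = 6.480 × 333 = 2157.84.
Efficiency loss = 2157.84 − 333 = 1824.84.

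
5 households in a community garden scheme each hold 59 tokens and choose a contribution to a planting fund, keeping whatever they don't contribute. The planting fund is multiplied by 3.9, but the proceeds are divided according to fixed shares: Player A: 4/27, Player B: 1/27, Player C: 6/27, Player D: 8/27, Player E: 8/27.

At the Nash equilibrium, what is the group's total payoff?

637.20 tokens

Player j's private return per contributed unit is 3.9 × (j's share). Contributing is weakly dominant for j when that share is at least 1/3.9 = 0.2564, and contributing 0 is dominant otherwise.
Player D and Player E clear that bar, contributing 59 each; the remaining 3 contribute 0. Total contributed: 118.
The planting fund pays out 3.9 × 118 = 460.20 in total (split across the unequal shares, but the aggregate is all that matters for the group sum).
The 3 free-riders keep 59 each, adding 177. Group total = 177 + 460.20 = 637.20.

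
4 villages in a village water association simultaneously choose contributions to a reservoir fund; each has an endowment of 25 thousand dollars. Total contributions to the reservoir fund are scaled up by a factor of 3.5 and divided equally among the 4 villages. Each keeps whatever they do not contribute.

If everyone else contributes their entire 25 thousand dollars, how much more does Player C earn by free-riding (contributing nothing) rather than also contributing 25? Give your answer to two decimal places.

Switching from a contribution of 25 to 0 lets Player C keep an extra 25 thousand dollars, but lowers the reservoir fund by 25, which costs Player C their own share of that drop: 3.5/4 × 25 = 21.87.
Net gain = 25 − 21.87 = 3.13. The private return per contributed unit (0.8750) is below 1, so free-riding is indeed the best response regardless of what the others do.

3.13 thousand dollars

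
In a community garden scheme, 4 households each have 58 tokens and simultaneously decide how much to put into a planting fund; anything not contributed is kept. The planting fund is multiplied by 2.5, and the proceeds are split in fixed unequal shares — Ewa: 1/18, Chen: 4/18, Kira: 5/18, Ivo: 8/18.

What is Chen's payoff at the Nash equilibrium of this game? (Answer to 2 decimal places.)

A player with share s gets back 2.5·s per unit contributed, so full contribution is dominant for anyone with s > 1/2.5 = 0.4000 and zero contribution is dominant for anyone below.
The only share above 0.4000 is Ivo's 8/18, contributing 58; the remaining 3 contribute 0. Total contributed: 58.
Chen keeps 58 and receives 2.5 × 58 × 4/18 = 32.22 from the planting fund, for a payoff of 90.22.

90.22 tokens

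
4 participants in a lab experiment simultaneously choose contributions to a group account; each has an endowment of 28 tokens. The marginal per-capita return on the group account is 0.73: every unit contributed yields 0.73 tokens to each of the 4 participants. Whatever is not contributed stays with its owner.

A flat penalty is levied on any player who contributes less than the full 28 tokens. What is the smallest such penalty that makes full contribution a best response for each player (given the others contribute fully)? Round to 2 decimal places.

7.56 tokens

Given the others contribute fully, the best deviation is to contribute 0 (any partial contribution still incurs the fine and gives up units whose private return 0.73 is below 1).
Deviating from 28 to 0 saves 28 tokens but forfeits the deviator's share of the drop in the group account: 0.73 × 28 = 20.44.
So the deviation gain is 28 − 20.44 = 7.56, and the fine must be at least 7.56 tokens to wipe it out.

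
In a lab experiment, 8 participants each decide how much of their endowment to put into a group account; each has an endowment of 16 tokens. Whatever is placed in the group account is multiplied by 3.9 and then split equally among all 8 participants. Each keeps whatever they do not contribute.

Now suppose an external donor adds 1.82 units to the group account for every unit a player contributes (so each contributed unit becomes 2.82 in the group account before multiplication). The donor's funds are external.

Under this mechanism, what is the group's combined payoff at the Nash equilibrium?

With the mechanism, a contributed unit returns 3.9 × 2.82 / 8 = 1.3748 per unit of net cost to the contributor — now above 1 — so contributing fully is weakly dominant for every player.
So the Nash equilibrium is full contribution by all 8; the group earns 3.9 × 2.82 × 128 = 1407.74.

1407.74 tokens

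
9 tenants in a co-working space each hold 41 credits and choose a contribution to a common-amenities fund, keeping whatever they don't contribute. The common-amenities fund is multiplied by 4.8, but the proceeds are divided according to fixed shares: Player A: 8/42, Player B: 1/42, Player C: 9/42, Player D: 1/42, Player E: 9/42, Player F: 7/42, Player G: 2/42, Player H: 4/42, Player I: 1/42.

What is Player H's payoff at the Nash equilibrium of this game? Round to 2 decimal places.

78.49 credits

For player j, contributing a unit is worthwhile iff 4.8 × (j's share) ≥ 1, i.e. iff j's share is at least 0.2083.
Player C and Player E clear that bar, contributing 41 each; the remaining 7 contribute 0. Total contributed: 82.
Player H keeps 41 and receives 4.8 × 82 × 4/42 = 37.49 from the common-amenities fund, for a payoff of 78.49.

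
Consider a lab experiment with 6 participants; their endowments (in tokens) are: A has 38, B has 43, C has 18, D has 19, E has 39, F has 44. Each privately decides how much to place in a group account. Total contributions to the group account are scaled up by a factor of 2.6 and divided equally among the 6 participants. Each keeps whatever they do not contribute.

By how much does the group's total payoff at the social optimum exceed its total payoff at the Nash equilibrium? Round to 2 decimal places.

The private return per contributed unit is 2.6/6 = 0.4333 < 1 for every player regardless of endowment, so the Nash equilibrium is zero contribution and the group total is Σ E_j = 38 + 43 + 18 + 19 + 39 + 44 = 201.
Each contributed unit returns 2.600 to the group, so the social optimum is full contribution by everyone: group total = 2.600 × 201 = 522.60.
Efficiency loss = (2.600 − 1) × 201 = 321.60.

321.60 tokens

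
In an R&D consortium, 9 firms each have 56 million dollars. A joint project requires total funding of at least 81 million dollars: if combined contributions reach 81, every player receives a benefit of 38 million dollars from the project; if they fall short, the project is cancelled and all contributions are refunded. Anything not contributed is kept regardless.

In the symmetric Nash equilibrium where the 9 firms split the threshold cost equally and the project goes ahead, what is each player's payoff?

Equal share of the threshold: 81/9 = 9.
At this profile no one gains by cutting their contribution: any cut drops the total below 81, the project is cancelled, contributions are refunded, and the deviator ends with 56, which is less than 56 − 9 + 38 = 85. Contributing more than 9 just wastes the excess. So contributing exactly 9 is a best response.
Each player's payoff: 56 − 9 + 38 = 85.

85 million dollars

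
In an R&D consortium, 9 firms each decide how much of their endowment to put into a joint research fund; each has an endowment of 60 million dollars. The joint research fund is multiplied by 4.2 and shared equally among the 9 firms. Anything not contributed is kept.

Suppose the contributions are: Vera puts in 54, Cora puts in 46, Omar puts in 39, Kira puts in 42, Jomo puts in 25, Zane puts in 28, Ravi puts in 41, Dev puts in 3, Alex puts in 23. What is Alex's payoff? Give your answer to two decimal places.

Total contributed: 54 + 46 + 39 + 42 + 25 + 28 + 41 + 3 + 23 = 301.
Each receives 4.2 × 301 / 9 = 140.47 from the joint research fund.
Alex keeps 60 − 23 = 37, so Alex's payoff is 37 + 140.47 = 177.47.

177.47 million dollars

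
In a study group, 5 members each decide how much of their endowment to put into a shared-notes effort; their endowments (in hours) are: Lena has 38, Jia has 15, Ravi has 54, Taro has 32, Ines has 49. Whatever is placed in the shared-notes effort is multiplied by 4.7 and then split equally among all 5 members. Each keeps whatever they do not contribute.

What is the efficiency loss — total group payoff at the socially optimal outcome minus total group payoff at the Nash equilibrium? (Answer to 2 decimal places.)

The private return per contributed unit is 4.7/5 = 0.9400 < 1 for every player regardless of endowment, so the Nash equilibrium is zero contribution and the group total is Σ E_j = 38 + 15 + 54 + 32 + 49 = 188.
Each contributed unit returns 4.700 to the group, so the social optimum is full contribution by everyone: group total = 4.700 × 188 = 883.60.
Efficiency loss = (4.700 − 1) × 188 = 695.60.

695.60 hours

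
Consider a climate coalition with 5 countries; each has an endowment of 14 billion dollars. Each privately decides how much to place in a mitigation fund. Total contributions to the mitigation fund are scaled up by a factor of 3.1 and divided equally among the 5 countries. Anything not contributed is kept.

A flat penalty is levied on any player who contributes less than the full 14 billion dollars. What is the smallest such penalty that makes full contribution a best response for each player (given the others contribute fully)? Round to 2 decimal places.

Given the others contribute fully, the best deviation is to contribute 0 (any partial contribution still incurs the fine and gives up units whose private return 0.6200 is below 1).
Deviating from 14 to 0 saves 14 billion dollars but forfeits the deviator's share of the drop in the mitigation fund: 3.1/5 × 14 = 8.68.
So the deviation gain is 14 − 8.68 = 5.32, and the fine must be at least 5.32 billion dollars to wipe it out.

5.32 billion dollars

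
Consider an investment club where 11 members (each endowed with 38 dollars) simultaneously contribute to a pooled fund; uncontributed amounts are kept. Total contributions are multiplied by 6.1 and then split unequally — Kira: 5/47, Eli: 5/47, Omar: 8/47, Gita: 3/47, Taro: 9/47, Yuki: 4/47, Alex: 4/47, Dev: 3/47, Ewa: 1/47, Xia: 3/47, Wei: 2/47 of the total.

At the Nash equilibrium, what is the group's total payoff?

805.60 dollars

A player with share s gets back 6.1·s per unit contributed, so full contribution is dominant for anyone with s > 1/6.1 = 0.1639 and zero contribution is dominant for anyone below.
The shares above 0.1639 belong to Omar and Taro, contributing 38 each; the remaining 9 contribute 0. Total contributed: 76.
The pooled fund pays out 6.1 × 76 = 463.60 in total (split across the unequal shares, but the aggregate is all that matters for the group sum).
The 9 free-riders keep 38 each, adding 342. Group total = 342 + 463.60 = 805.60.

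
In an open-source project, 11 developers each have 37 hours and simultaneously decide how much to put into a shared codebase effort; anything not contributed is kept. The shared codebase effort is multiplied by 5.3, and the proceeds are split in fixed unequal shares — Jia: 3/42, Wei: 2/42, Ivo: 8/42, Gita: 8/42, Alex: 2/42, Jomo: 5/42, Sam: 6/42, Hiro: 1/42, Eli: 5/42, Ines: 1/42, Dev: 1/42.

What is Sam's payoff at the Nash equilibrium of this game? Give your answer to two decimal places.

A player with share s gets back 5.3·s per unit contributed, so full contribution is dominant for anyone with s > 1/5.3 = 0.1887 and zero contribution is dominant for anyone below.
Ivo and Gita are above the threshold, contributing 37 each; the remaining 9 contribute 0. Total contributed: 74.
Sam keeps 37 and receives 5.3 × 74 × 6/42 = 56.03 from the shared codebase effort, for a payoff of 93.03.

93.03 hours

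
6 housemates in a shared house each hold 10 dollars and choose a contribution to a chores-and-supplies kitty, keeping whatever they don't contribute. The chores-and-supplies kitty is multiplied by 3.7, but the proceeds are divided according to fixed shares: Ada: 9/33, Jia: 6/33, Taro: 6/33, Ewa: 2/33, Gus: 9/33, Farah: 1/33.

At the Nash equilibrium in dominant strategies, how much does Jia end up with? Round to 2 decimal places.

23.45 dollars

Player j's private return per contributed unit is 3.7 × (j's share). Contributing is weakly dominant for j when that share is at least 1/3.7 = 0.2703, and contributing 0 is dominant otherwise.
The shares above 0.2703 belong to Ada and Gus, contributing 10 each; the remaining 4 contribute 0. Total contributed: 20.
Jia keeps 10 and receives 3.7 × 20 × 6/33 = 13.45 from the chores-and-supplies kitty, for a payoff of 23.45.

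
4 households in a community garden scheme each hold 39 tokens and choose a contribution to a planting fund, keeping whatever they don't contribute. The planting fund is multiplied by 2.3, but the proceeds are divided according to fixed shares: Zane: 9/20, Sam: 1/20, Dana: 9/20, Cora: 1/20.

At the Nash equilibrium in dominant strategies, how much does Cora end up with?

A player with share s gets back 2.3·s per unit contributed, so full contribution is dominant for anyone with s > 1/2.3 = 0.4348 and zero contribution is dominant for anyone below.
Zane and Dana are above the threshold, contributing 39 each; the remaining 2 contribute 0. Total contributed: 78.
Cora keeps 39 and receives 2.3 × 78 × 1/20 = 8.97 from the planting fund, for a payoff of 47.97.

47.97 tokens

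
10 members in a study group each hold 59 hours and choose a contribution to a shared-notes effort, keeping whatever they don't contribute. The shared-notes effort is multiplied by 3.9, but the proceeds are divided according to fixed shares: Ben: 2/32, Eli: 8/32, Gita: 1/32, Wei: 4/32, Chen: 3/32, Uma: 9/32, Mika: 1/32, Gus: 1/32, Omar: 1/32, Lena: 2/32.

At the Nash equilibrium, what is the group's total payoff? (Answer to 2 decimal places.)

Each unit j contributes comes back to j as 3.9 × (j's share), so j prefers to contribute only if that share exceeds 1/3.9 = 0.2564; otherwise keeping the unit dominates.
Uma alone (share 9/32) is above the threshold, contributing 59; the remaining 9 contribute 0. Total contributed: 59.
The shared-notes effort pays out 3.9 × 59 = 230.10 in total (split across the unequal shares, but the aggregate is all that matters for the group sum).
The 9 free-riders keep 59 each, adding 531. Group total = 531 + 230.10 = 761.10.

761.10 hours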